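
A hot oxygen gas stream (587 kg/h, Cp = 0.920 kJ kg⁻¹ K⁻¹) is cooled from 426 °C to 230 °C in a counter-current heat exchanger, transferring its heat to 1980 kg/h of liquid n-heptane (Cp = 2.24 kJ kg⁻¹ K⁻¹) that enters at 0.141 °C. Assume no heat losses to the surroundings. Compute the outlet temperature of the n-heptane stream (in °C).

Heat released by hot stream: Q = 587 × 0.920 × (426 − 230) = 105850 kJ/h
Energy balance on cold side (adiabatic exchanger): Q = ṁ_c·Cp_c·(T_c,out − T_c,in)
T_c,out = 0.141 + 105850/(1980 × 2.24) = 24.006 °C

T_c,out = 24.0 °C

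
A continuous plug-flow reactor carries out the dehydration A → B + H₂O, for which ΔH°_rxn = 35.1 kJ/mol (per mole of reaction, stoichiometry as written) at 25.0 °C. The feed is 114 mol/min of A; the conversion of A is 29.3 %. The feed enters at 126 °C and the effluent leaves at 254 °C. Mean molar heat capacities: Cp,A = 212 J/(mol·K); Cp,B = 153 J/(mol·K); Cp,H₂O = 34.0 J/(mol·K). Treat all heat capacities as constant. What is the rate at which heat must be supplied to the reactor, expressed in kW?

Q_in = 67.9 kW

Extent of reaction ξ = 0.293 × 114 = 33.402 mol/min
Reaction term: ξ·ΔH°_rxn = 33.402 × 35.1 = 1172.4 kJ/min
Sensible, feed 126→25 °C: -2441 kJ/min
Outlet flows (mol/min): A 80.598, B 33.402, H₂O 33.402
Sensible, products 25→254 °C: 5343.2 kJ/min
Q = ΔH = 4074.7 kJ/min = 67.911 kW
Heat supplied = 67.911 kW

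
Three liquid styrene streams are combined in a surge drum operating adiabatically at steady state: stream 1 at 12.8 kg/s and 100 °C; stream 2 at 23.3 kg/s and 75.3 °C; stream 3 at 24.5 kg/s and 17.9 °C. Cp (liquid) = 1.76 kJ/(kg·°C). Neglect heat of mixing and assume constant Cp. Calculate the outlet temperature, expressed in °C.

T_out = 57.3 °C

No heat crosses the boundary, so H_out = H_in.
T_out = Σ ṁᵢCp,ᵢTᵢ / Σ ṁᵢCp,ᵢ
      = 6112.6 / 106.66 = 57.311 °C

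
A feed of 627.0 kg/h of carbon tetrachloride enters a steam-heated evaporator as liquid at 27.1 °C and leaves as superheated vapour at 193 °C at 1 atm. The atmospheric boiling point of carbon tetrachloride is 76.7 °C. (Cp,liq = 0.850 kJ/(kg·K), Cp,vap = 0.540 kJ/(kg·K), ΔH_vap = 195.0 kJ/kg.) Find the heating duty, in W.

liquid 27.1→76.7 °C: 42.16 kJ/kg
vaporisation at 76.7 °C: 195 kJ/kg
vapour 76.7→193 °C: 62.802 kJ/kg
Δh = 42.16 + 195 + 62.802 = 299.96 kJ/kg
Q = ṁ·Δh = 627.0 kg/h × 299.96 kJ/kg = 188080 kJ/h
|Q| = 52.243 kW = 52243 W

Q = 52200 W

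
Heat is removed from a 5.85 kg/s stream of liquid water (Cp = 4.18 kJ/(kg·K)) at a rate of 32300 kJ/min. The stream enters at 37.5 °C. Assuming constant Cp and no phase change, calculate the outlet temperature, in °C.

T_out = 15.5 °C

Q = 32300 kJ/min = 538.33 kJ/s
ΔT = Q/(ṁ·Cp) = 538.33/(5.85×4.18) = 22.015 K
T_out = 37.5 − 22.015 = 15.485 °C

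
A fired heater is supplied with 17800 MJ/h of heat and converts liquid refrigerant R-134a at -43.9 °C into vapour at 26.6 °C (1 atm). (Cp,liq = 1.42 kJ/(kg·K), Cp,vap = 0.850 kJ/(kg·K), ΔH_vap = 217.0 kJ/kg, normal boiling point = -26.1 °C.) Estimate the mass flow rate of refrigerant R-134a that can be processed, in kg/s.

Δh = 1.42×(-26.1−-43.9) + 217.0 + 0.850×(26.6−-26.1) = 287.07 kJ/kg
Q = 17800 MJ/h = 4944.4 kJ/s = 4944.4 kJ/s
ṁ = Q/Δh = 4944.4 / 287.07 = 17.224 kg/s

ṁ = 17.2 kg/s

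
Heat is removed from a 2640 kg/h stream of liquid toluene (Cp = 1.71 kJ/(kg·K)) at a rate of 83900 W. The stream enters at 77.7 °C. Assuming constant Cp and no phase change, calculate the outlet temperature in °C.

T_out = 10.8 °C

Q = 83900 W = 302040 kJ/h
ΔT = Q/(ṁ·Cp) = 302040/(2640×1.71) = 66.906 K
T_out = 77.7 − 66.906 = 10.794 °C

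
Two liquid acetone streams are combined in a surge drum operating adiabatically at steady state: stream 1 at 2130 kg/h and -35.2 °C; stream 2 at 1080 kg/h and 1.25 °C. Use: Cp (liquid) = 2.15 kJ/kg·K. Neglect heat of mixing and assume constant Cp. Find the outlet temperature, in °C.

T_out = -22.9 °C

No heat crosses the boundary, so H_out = H_in.
T_out = Σ ṁᵢCp,ᵢTᵢ / Σ ṁᵢCp,ᵢ
      = -158300 / 6901.5 = -22.936 °C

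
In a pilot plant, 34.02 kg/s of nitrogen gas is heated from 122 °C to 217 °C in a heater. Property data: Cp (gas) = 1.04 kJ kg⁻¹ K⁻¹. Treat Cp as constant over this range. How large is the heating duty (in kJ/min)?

Q = 202000 kJ/min

Q = ṁ·Cp·ΔT = 34.02 × 1.04 × (217 − 122) = 3361.2 kJ/s
Heating duty = 201670 kJ/min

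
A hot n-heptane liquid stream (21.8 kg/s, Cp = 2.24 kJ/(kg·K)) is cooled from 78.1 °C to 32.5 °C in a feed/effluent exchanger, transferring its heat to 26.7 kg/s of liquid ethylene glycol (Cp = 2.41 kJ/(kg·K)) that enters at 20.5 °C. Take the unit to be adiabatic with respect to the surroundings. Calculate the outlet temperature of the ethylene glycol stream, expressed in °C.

T_c,out = 55.1 °C

Heat released by hot stream: Q = 21.8 × 2.24 × (78.1 − 32.5) = 2226.7 kJ/s
Energy balance on cold side (adiabatic exchanger): Q = ṁ_c·Cp_c·(T_c,out − T_c,in)
T_c,out = 20.5 + 2226.7/(26.7 × 2.41) = 55.105 °C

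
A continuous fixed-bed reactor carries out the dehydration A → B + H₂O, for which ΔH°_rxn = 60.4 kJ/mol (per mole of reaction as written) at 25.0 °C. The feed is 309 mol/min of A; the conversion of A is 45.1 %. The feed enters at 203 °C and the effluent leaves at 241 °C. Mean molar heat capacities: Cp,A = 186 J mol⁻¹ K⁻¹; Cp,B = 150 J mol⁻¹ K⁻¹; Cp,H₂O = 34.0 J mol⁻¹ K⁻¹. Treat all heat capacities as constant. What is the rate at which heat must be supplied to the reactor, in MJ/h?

Q_in = 632 MJ/h

Extent of reaction ξ = 0.451 × 309 = 139.36 mol/min
Reaction term: ξ·ΔH°_rxn = 139.36 × 60.4 = 8417.3 kJ/min
Sensible, feed 203→25 °C: -10230 kJ/min
Outlet flows (mol/min): A 169.64, B 139.36, H₂O 139.36
Sensible, products 25→241 °C: 12354 kJ/min
Q = ΔH = 10541 kJ/min = 175.68 kW
Heat supplied = 632.47 MJ/h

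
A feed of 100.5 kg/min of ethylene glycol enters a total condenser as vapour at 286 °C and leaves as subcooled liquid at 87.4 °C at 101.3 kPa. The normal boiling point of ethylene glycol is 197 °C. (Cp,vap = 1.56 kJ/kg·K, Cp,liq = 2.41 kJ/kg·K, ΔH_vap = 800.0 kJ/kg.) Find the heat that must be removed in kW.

Q_c = 2010 kW

vapour 286→197 °C: -138.84 kJ/kg
condensation at 197 °C: -800 kJ/kg
liquid 197→87.4 °C: -264.14 kJ/kg
Δh = -138.84 + -800 + -264.14 = -1203 kJ/kg
Q = ṁ·Δh = 100.5 kg/min × -1203 kJ/kg = -120900 kJ/min
|Q| = 2015 kW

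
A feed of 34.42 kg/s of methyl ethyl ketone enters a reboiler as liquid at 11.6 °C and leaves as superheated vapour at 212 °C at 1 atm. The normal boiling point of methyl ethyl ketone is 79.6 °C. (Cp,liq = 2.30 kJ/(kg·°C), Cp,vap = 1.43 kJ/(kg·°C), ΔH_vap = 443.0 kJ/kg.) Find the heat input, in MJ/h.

liquid 11.6→79.6 °C: 156.4 kJ/kg
vaporisation at 79.6 °C: 443 kJ/kg
vapour 79.6→212 °C: 189.33 kJ/kg
Δh = 156.4 + 443 + 189.33 = 788.73 kJ/kg
Q = ṁ·Δh = 34.42 kg/s × 788.73 kJ/kg = 27148 kJ/s
|Q| = 27148 kW = 97733 MJ/h

Q = 97700 MJ/h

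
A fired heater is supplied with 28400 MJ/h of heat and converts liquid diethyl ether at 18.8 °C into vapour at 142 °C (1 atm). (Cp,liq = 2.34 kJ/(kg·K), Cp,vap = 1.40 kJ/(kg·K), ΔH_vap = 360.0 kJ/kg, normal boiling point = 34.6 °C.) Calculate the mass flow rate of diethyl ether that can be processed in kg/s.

Δh = 2.34×(34.6−18.8) + 360.0 + 1.40×(142−34.6) = 547.33 kJ/kg
Q = 28400 MJ/h = 7888.9 kJ/s = 7888.9 kJ/s
ṁ = Q/Δh = 7888.9 / 547.33 = 14.413 kg/s

ṁ = 14.4 kg/s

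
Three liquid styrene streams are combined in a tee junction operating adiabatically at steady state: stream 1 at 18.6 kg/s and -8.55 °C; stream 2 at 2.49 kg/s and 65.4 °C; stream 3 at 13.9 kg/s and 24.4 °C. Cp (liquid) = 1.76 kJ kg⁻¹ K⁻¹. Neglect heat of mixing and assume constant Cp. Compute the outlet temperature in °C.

Energy balance with Q = 0: Σ ṁᵢCp,ᵢ(T_out − Tᵢ) = 0
Σ ṁᵢCp,ᵢTᵢ = 18.6×1.76×-8.55 + 2.49×1.76×65.4 + 13.9×1.76×24.4 = 603.64
Σ ṁᵢCp,ᵢ = 18.6×1.76 + 2.49×1.76 + 13.9×1.76 = 61.582
T_out = 603.64 / 61.582 = 9.8021 °C

T_out = 9.80 °C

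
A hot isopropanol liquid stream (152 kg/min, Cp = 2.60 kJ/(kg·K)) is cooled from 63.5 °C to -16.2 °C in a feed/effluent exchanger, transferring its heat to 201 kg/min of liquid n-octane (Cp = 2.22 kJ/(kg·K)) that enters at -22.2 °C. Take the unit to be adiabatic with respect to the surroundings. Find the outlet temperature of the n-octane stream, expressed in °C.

Heat released by hot stream: Q = 152 × 2.60 × (63.5 − -16.2) = 31497 kJ/min
Energy balance on cold side (adiabatic exchanger): Q = ṁ_c·Cp_c·(T_c,out − T_c,in)
T_c,out = -22.2 + 31497/(201 × 2.22) = 48.387 °C

T_c,out = 48.4 °C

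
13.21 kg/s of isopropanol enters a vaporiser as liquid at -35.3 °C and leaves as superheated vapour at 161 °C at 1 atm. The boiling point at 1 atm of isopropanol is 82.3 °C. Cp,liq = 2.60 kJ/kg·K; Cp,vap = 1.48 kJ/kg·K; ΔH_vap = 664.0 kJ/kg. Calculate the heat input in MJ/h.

Q = 51700 MJ/h

liquid -35.3→82.3 °C: 305.76 kJ/kg
vaporisation at 82.3 °C: 664 kJ/kg
vapour 82.3→161 °C: 116.48 kJ/kg
Δh = 305.76 + 664 + 116.48 = 1086.2 kJ/kg
Q = ṁ·Δh = 13.21 kg/s × 1086.2 kJ/kg = 14349 kJ/s
|Q| = 14349 kW = 51657 MJ/h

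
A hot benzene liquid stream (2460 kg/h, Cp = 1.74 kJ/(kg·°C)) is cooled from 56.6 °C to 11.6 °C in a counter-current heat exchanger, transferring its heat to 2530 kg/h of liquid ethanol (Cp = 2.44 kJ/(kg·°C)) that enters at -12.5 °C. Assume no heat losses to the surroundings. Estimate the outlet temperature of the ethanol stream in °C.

T_c,out = 18.7 °C

Heat released by hot stream: Q = 2460 × 1.74 × (56.6 − 11.6) = 192620 kJ/h
Energy balance on cold side (adiabatic exchanger): Q = ṁ_c·Cp_c·(T_c,out − T_c,in)
T_c,out = -12.5 + 192620/(2530 × 2.44) = 18.702 °C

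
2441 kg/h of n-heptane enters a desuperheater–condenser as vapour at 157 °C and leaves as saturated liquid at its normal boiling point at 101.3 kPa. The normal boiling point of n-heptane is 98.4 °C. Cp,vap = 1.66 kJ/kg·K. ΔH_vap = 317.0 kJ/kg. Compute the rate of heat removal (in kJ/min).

vapour 157→98.4 °C: -97.276 kJ/kg
condensation at 98.4 °C: -317 kJ/kg
Δh = -97.276 + -317 = -414.28 kJ/kg
Q = ṁ·Δh = 2441 kg/h × -414.28 kJ/kg = -1.0112e+06 kJ/h
|Q| = 280.9 kW = 16854 kJ/min

Q_c = 16900 kJ/min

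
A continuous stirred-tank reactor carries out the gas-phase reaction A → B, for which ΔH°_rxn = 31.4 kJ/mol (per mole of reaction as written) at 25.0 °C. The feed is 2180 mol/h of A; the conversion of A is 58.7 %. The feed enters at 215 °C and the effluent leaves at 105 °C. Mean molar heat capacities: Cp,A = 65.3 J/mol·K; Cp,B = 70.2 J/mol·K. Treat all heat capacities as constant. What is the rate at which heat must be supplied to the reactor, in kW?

Extent of reaction ξ = 0.587 × 2180 = 1279.7 mol/h
Reaction term: ξ·ΔH°_rxn = 1279.7 × 31.4 = 40181 kJ/h
Sensible, feed 215→25 °C: -27047 kJ/h
Outlet flows (mol/h): A 900.34, B 1279.7
Sensible, products 25→105 °C: 11890 kJ/h
Q = ΔH = 25024 kJ/h = 6.9511 kW
Heat supplied = 6.9511 kW

Q_in = 6.95 kW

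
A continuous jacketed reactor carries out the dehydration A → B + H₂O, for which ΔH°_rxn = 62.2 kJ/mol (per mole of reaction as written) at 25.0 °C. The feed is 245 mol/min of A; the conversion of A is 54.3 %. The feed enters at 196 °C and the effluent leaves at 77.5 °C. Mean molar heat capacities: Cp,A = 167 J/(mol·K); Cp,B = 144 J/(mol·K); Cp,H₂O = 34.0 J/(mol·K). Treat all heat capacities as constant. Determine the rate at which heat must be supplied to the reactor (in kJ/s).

Extent of reaction ξ = 0.543 × 245 = 133.03 mol/min
Reaction term: ξ·ΔH°_rxn = 133.03 × 62.2 = 8274.8 kJ/min
Sensible, feed 196→25 °C: -6996.5 kJ/min
Outlet flows (mol/min): A 111.97, B 133.03, H₂O 133.03
Sensible, products 25→77.5 °C: 2224.9 kJ/min
Q = ΔH = 3503.2 kJ/min = 58.386 kW
Heat supplied = 58.386 kJ/s

Q_in = 58.4 kJ/s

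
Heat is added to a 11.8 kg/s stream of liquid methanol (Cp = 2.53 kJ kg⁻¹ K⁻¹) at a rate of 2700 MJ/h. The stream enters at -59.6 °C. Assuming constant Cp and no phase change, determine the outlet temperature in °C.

T_out = -34.5 °C

Q = 2700 MJ/h = 750 kJ/s
ΔT = Q/(ṁ·Cp) = 750/(11.8×2.53) = 25.122 K
T_out = -59.6 + 25.122 = -34.478 °C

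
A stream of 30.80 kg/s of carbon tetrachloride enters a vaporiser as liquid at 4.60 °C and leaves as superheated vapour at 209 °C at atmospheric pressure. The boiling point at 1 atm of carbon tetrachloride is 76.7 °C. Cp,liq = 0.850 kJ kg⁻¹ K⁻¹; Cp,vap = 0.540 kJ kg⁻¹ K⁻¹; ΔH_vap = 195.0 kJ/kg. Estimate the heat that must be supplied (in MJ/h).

Q = 36300 MJ/h

liquid 4.60→76.7 °C: 61.285 kJ/kg
vaporisation at 76.7 °C: 195 kJ/kg
vapour 76.7→209 °C: 71.442 kJ/kg
Δh = 61.285 + 195 + 71.442 = 327.73 kJ/kg
Q = ṁ·Δh = 30.80 kg/s × 327.73 kJ/kg = 10094 kJ/s
|Q| = 10094 kW = 36338 MJ/h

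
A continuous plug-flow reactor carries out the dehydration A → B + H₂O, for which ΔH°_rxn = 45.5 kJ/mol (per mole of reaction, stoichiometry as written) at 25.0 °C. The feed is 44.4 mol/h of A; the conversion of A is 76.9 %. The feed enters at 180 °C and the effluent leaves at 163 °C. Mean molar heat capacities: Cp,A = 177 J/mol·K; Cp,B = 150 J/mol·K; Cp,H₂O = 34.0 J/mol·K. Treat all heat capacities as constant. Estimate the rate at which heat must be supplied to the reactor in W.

Extent of reaction ξ = 0.769 × 44.4 = 34.144 mol/h
Reaction term: ξ·ΔH°_rxn = 34.144 × 45.5 = 1553.5 kJ/h
Sensible, feed 180→25 °C: -1218.1 kJ/h
Outlet flows (mol/h): A 10.256, B 34.144, H₂O 34.144
Sensible, products 25→163 °C: 1117.5 kJ/h
Q = ΔH = 1452.9 kJ/h = 0.40359 kW
Heat supplied = 403.59 W

Q_in = 404 W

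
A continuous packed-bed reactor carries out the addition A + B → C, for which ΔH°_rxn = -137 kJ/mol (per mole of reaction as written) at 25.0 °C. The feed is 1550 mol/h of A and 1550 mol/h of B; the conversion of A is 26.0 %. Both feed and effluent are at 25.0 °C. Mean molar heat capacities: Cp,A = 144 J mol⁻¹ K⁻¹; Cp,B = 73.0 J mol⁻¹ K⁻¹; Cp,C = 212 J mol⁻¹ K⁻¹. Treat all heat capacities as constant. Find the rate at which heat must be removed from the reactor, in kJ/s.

Extent of reaction ξ = 0.260 × 1550 = 403 mol/h
Reaction term: ξ·ΔH°_rxn = 403 × -137 = -55211 kJ/h
Q = ΔH = -55211 kJ/h = -15.336 kW
Heat removed = 15.336 kJ/s

Q_out = 15.3 kJ/s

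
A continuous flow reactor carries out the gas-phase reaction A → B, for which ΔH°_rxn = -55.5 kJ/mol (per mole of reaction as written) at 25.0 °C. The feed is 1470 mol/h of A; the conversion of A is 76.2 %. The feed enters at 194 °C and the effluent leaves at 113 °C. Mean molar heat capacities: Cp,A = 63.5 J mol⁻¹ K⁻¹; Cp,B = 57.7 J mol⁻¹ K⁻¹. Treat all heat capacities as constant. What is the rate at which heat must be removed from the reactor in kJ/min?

Extent of reaction ξ = 0.762 × 1470 = 1120.1 mol/h
Reaction term: ξ·ΔH°_rxn = 1120.1 × -55.5 = -62168 kJ/h
Sensible, feed 194→25 °C: -15775 kJ/h
Outlet flows (mol/h): A 349.86, B 1120.1
Sensible, products 25→113 °C: 7642.6 kJ/h
Q = ΔH = -70300 kJ/h = -19.528 kW
Heat removed = 1171.7 kJ/min

Q_out = 1170 kJ/min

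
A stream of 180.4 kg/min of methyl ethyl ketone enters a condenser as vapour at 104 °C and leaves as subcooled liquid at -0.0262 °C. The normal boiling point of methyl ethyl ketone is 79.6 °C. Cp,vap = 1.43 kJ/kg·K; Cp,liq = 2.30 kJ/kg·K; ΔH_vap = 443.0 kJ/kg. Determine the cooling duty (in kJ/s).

Q_c = 1990 kJ/s

vapour 104→79.6 °C: -34.892 kJ/kg
condensation at 79.6 °C: -443 kJ/kg
liquid 79.6→-0.0262 °C: -183.14 kJ/kg
Δh = -34.892 + -443 + -183.14 = -661.03 kJ/kg
Q = ṁ·Δh = 180.4 kg/min × -661.03 kJ/kg = -119250 kJ/min
|Q| = 1987.5 kW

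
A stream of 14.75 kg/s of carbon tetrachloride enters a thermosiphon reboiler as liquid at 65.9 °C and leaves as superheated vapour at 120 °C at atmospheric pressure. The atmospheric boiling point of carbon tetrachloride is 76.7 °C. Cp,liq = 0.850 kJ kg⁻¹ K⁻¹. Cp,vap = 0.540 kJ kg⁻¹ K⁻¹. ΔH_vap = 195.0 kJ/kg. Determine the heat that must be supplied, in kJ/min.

liquid 65.9→76.7 °C: 9.18 kJ/kg
vaporisation at 76.7 °C: 195 kJ/kg
vapour 76.7→120 °C: 23.382 kJ/kg
Δh = 9.18 + 195 + 23.382 = 227.56 kJ/kg
Q = ṁ·Δh = 14.75 kg/s × 227.56 kJ/kg = 3356.5 kJ/s
|Q| = 3356.5 kW = 201390 kJ/min

Q = 201000 kJ/min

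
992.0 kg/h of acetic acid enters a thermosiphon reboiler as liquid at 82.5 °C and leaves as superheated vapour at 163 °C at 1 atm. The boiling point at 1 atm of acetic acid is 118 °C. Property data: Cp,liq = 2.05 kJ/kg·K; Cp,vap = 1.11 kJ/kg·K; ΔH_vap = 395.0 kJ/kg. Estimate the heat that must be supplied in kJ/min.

liquid 82.5→118 °C: 72.775 kJ/kg
vaporisation at 118 °C: 395 kJ/kg
vapour 118→163 °C: 49.95 kJ/kg
Δh = 72.775 + 395 + 49.95 = 517.73 kJ/kg
Q = ṁ·Δh = 992.0 kg/h × 517.73 kJ/kg = 513580 kJ/h
|Q| = 142.66 kW = 8559.7 kJ/min

Q = 8560 kJ/min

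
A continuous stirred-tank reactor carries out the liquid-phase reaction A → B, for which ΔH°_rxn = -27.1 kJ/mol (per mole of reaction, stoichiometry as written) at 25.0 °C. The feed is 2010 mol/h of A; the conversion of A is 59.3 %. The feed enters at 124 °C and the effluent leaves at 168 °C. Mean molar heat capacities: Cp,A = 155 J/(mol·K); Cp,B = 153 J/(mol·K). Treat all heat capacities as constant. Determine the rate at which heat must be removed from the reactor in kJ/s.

Extent of reaction ξ = 0.593 × 2010 = 1191.9 mol/h
Reaction term: ξ·ΔH°_rxn = 1191.9 × -27.1 = -32301 kJ/h
Sensible, feed 124→25 °C: -30843 kJ/h
Outlet flows (mol/h): A 818.07, B 1191.9
Sensible, products 25→168 °C: 44211 kJ/h
Q = ΔH = -18934 kJ/h = -5.2594 kW
Heat removed = 5.2594 kJ/s

Q_out = 5.26 kJ/s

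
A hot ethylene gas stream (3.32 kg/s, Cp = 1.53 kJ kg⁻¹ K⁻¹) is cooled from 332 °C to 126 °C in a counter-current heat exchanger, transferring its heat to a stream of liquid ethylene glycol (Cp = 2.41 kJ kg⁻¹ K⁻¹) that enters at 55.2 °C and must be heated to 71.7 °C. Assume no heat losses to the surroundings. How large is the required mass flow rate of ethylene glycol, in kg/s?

ṁ_c = 26.3 kg/s

Heat released by hot stream: Q = 3.32 × 1.53 × (332 − 126) = 1046.4 kJ/s
Energy balance on cold side (adiabatic exchanger): Q = ṁ_c·Cp_c·(T_c,out − T_c,in)
ṁ_c = 1046.4 / [2.41 × (71.7 − 55.2)] = 26.315 kg/s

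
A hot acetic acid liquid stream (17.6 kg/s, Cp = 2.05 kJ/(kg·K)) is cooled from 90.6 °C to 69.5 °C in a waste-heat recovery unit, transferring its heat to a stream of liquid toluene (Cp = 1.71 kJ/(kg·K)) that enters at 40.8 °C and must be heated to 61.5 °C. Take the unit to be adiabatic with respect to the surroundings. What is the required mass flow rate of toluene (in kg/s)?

Heat released by hot stream: Q = 17.6 × 2.05 × (90.6 − 69.5) = 761.29 kJ/s
Energy balance on cold side (adiabatic exchanger): Q = ṁ_c·Cp_c·(T_c,out − T_c,in)
ṁ_c = 761.29 / [1.71 × (61.5 − 40.8)] = 21.507 kg/s

ṁ_c = 21.5 kg/s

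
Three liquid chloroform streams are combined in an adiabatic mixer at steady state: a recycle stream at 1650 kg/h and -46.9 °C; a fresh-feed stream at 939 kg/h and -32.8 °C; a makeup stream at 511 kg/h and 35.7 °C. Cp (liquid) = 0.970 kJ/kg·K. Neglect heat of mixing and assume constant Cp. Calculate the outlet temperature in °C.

Energy balance with Q = 0: Σ ṁᵢCp,ᵢ(T_out − Tᵢ) = 0
T_out = Σ ṁᵢCp,ᵢTᵢ / Σ ṁᵢCp,ᵢ
      = -87243 / 3007 = -29.013 °C

T_out = -29.0 °C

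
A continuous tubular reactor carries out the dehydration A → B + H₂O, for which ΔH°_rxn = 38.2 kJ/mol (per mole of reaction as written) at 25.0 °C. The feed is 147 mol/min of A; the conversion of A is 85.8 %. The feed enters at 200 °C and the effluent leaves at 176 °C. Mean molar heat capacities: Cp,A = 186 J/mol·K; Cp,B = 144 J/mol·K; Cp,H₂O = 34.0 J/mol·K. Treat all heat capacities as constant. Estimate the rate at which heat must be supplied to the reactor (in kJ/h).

Q_in = 241000 kJ/h

Extent of reaction ξ = 0.858 × 147 = 126.13 mol/min
Reaction term: ξ·ΔH°_rxn = 126.13 × 38.2 = 4818 kJ/min
Sensible, feed 200→25 °C: -4784.9 kJ/min
Outlet flows (mol/min): A 20.874, B 126.13, H₂O 126.13
Sensible, products 25→176 °C: 3976.3 kJ/min
Q = ΔH = 4009.4 kJ/min = 66.824 kW
Heat supplied = 240570 kJ/h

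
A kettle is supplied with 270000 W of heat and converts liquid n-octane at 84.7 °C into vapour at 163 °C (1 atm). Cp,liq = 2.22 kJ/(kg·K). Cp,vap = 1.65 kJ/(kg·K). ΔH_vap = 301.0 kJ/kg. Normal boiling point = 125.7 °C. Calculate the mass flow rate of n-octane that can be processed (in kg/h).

ṁ = 2140 kg/h

Δh = 2.22×(125.7−84.7) + 301.0 + 1.65×(163−125.7) = 453.56 kJ/kg
Q = 270000 W = 270 kJ/s = 972000 kJ/h
ṁ = Q/Δh = 972000 / 453.56 = 2143 kg/h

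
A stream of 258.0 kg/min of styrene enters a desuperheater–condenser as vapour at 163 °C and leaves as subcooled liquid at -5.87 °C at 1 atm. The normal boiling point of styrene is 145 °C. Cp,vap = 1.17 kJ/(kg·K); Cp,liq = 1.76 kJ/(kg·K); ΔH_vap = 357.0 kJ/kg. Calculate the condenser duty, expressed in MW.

Q_c = 2.77 MW

vapour 163→145 °C: -21.06 kJ/kg
condensation at 145 °C: -357 kJ/kg
liquid 145→-5.87 °C: -265.53 kJ/kg
Δh = -21.06 + -357 + -265.53 = -643.59 kJ/kg
Q = ṁ·Δh = 258.0 kg/min × -643.59 kJ/kg = -166050 kJ/min
|Q| = 2767.4 kW = 2.7674 MW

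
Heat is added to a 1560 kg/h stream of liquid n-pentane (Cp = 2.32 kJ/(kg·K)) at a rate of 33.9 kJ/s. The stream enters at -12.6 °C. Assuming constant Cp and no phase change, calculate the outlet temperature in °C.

Q = 33.9 kJ/s = 122040 kJ/h
ΔT = Q/(ṁ·Cp) = 122040/(1560×2.32) = 33.72 K
T_out = -12.6 + 33.72 = 21.12 °C

T_out = 21.1 °C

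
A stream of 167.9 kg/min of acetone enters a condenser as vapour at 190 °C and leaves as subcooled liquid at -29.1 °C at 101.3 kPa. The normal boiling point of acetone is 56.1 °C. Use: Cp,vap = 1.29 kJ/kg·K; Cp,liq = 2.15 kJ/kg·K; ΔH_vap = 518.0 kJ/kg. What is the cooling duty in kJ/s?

vapour 190→56.1 °C: -172.73 kJ/kg
condensation at 56.1 °C: -518 kJ/kg
liquid 56.1→-29.1 °C: -183.18 kJ/kg
Δh = -172.73 + -518 + -183.18 = -873.91 kJ/kg
Q = ṁ·Δh = 167.9 kg/min × -873.91 kJ/kg = -146730 kJ/min
|Q| = 2445.5 kW

Q_c = 2450 kJ/s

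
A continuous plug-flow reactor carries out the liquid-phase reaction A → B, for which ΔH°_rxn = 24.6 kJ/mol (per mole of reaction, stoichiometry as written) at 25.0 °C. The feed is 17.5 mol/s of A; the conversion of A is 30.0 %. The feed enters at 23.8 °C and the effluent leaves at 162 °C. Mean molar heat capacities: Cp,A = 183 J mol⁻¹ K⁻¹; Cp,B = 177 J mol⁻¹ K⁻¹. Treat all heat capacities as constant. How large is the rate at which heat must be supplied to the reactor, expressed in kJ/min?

Q_in = 34000 kJ/min

Extent of reaction ξ = 0.300 × 17.5 = 5.25 mol/s
Reaction term: ξ·ΔH°_rxn = 5.25 × 24.6 = 129.15 kJ/s
Sensible, feed 23.8→25 °C: 3.843 kJ/s
Outlet flows (mol/s): A 12.25, B 5.25
Sensible, products 25→162 °C: 434.43 kJ/s
Q = ΔH = 567.42 kJ/s = 567.42 kW
Heat supplied = 34045 kJ/min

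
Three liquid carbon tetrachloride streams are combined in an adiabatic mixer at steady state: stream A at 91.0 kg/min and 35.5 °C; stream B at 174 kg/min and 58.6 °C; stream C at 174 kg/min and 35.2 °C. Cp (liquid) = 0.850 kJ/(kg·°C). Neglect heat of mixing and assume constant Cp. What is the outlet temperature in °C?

T_out = 44.5 °C

Energy balance with Q = 0: Σ ṁᵢCp,ᵢ(T_out − Tᵢ) = 0
T_out = Σ ṁᵢCp,ᵢTᵢ / Σ ṁᵢCp,ᵢ
      = 16619 / 373.15 = 44.537 °C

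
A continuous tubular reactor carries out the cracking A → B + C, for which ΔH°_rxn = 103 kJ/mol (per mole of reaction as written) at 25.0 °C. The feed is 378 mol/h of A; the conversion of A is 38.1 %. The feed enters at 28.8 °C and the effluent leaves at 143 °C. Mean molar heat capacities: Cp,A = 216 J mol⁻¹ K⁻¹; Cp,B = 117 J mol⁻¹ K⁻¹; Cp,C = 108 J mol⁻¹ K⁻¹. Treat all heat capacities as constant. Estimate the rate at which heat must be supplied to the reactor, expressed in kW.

Extent of reaction ξ = 0.381 × 378 = 144.02 mol/h
Reaction term: ξ·ΔH°_rxn = 144.02 × 103 = 14834 kJ/h
Sensible, feed 28.8→25 °C: -310.26 kJ/h
Outlet flows (mol/h): A 233.98, B 144.02, C 144.02
Sensible, products 25→143 °C: 9787.4 kJ/h
Q = ΔH = 24311 kJ/h = 6.7531 kW
Heat supplied = 6.7531 kW

Q_in = 6.75 kW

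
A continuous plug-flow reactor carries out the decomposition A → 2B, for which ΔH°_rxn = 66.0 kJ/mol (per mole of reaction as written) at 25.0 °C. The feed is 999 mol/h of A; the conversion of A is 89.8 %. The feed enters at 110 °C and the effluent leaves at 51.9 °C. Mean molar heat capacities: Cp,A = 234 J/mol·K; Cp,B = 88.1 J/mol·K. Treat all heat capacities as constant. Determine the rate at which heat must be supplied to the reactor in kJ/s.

Extent of reaction ξ = 0.898 × 999 = 897.1 mol/h
Reaction term: ξ·ΔH°_rxn = 897.1 × 66.0 = 59209 kJ/h
Sensible, feed 110→25 °C: -19870 kJ/h
Outlet flows (mol/h): A 101.9, B 1794.2
Sensible, products 25→51.9 °C: 4893.5 kJ/h
Q = ΔH = 44232 kJ/h = 12.287 kW
Heat supplied = 12.287 kJ/s

Q_in = 12.3 kJ/s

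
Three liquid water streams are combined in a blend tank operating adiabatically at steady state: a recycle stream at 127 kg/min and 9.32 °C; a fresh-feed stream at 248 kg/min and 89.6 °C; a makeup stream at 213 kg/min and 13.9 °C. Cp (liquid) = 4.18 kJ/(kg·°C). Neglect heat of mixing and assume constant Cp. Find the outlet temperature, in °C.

No heat crosses the boundary, so H_out = H_in.
Σ ṁᵢCp,ᵢTᵢ = 127×4.18×9.32 + 248×4.18×89.6 + 213×4.18×13.9 = 110210
Σ ṁᵢCp,ᵢ = 127×4.18 + 248×4.18 + 213×4.18 = 2457.8
T_out = 110210 / 2457.8 = 44.839 °C

T_out = 44.8 °C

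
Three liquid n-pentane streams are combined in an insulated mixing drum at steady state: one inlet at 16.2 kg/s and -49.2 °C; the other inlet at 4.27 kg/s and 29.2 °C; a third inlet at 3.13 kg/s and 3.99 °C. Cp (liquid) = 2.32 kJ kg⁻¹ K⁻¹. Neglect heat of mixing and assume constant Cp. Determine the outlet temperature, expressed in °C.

T_out = -28.0 °C

Adiabatic, steady state ⇒ Σ ṁᵢCp,ᵢ(T_out − Tᵢ) = 0
Σ ṁᵢCp,ᵢTᵢ = 16.2×2.32×-49.2 + 4.27×2.32×29.2 + 3.13×2.32×3.99 = -1530.9
Σ ṁᵢCp,ᵢ = 16.2×2.32 + 4.27×2.32 + 3.13×2.32 = 54.752
T_out = -1530.9 / 54.752 = -27.96 °C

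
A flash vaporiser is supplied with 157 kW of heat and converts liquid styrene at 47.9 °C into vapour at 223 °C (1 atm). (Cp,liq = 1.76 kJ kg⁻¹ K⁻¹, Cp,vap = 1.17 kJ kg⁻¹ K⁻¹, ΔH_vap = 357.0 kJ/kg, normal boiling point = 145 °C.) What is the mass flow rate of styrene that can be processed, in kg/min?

ṁ = 15.2 kg/min

Δh = 1.76×(145−47.9) + 357.0 + 1.17×(223−145) = 619.16 kJ/kg
Q = 157 kW = 157 kJ/s = 9420 kJ/min
ṁ = Q/Δh = 9420 / 619.16 = 15.214 kg/min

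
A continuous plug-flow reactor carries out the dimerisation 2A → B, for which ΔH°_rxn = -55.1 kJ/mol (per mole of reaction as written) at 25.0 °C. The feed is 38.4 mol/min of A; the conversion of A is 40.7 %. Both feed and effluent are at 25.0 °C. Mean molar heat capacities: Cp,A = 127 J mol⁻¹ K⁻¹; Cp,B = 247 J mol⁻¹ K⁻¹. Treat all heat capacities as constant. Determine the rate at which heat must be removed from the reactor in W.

Extent of reaction ξ = 0.407 × 38.4 / 2 = 7.8144 mol/min
Reaction term: ξ·ΔH°_rxn = 7.8144 × -55.1 = -430.57 kJ/min
Q = ΔH = -430.57 kJ/min = -7.1762 kW
Heat removed = 7176.2 W

Q_out = 7180 W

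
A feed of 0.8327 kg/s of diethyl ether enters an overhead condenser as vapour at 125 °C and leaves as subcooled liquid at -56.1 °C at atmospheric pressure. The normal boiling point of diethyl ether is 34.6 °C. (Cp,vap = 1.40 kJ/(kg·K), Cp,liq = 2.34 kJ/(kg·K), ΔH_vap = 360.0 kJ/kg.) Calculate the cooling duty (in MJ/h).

vapour 125→34.6 °C: -126.56 kJ/kg
condensation at 34.6 °C: -360 kJ/kg
liquid 34.6→-56.1 °C: -212.24 kJ/kg
Δh = -126.56 + -360 + -212.24 = -698.8 kJ/kg
Q = ṁ·Δh = 0.8327 kg/s × -698.8 kJ/kg = -581.89 kJ/s
|Q| = 581.89 kW = 2094.8 MJ/h

Q_c = 2090 MJ/h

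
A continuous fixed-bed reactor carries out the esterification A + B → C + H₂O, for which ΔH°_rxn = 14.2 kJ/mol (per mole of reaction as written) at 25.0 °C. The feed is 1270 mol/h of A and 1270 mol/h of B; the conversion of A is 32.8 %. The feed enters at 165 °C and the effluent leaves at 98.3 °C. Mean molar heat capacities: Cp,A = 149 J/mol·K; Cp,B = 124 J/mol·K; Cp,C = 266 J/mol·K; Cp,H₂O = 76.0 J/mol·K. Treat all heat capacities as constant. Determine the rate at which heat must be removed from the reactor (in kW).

Extent of reaction ξ = 0.328 × 1270 = 416.56 mol/h
Reaction term: ξ·ΔH°_rxn = 416.56 × 14.2 = 5915.2 kJ/h
Sensible, feed 165→25 °C: -48539 kJ/h
Outlet flows (mol/h): A 853.44, B 853.44, C 416.56, H₂O 416.56
Sensible, products 25→98.3 °C: 27521 kJ/h
Q = ΔH = -15104 kJ/h = -4.1954 kW
Heat removed = 4.1954 kW

Q_out = 4.20 kW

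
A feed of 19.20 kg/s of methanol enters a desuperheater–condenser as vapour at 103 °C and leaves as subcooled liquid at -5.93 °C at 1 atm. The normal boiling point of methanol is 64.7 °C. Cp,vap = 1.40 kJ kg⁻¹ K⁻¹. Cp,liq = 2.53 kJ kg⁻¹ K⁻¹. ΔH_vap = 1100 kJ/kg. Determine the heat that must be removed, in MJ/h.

vapour 103→64.7 °C: -53.62 kJ/kg
condensation at 64.7 °C: -1100 kJ/kg
liquid 64.7→-5.93 °C: -178.69 kJ/kg
Δh = -53.62 + -1100 + -178.69 = -1332.3 kJ/kg
Q = ṁ·Δh = 19.20 kg/s × -1332.3 kJ/kg = -25580 kJ/s
|Q| = 25580 kW = 92090 MJ/h

Q_c = 92100 MJ/h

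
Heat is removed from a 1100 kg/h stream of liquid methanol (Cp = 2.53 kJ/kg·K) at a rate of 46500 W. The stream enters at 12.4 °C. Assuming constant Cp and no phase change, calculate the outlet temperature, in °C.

Q = 46500 W = 167400 kJ/h
ΔT = Q/(ṁ·Cp) = 167400/(1100×2.53) = 60.151 K
T_out = 12.4 − 60.151 = -47.751 °C

T_out = -47.8 °C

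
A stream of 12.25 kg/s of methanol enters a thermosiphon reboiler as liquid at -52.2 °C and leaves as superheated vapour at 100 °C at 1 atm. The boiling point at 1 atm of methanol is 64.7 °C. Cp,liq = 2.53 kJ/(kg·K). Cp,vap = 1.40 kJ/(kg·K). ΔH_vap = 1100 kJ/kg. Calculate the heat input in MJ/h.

liquid -52.2→64.7 °C: 295.76 kJ/kg
vaporisation at 64.7 °C: 1100 kJ/kg
vapour 64.7→100 °C: 49.42 kJ/kg
Δh = 295.76 + 1100 + 49.42 = 1445.2 kJ/kg
Q = ṁ·Δh = 12.25 kg/s × 1445.2 kJ/kg = 17703 kJ/s
|Q| = 17703 kW = 63732 MJ/h

Q = 63700 MJ/h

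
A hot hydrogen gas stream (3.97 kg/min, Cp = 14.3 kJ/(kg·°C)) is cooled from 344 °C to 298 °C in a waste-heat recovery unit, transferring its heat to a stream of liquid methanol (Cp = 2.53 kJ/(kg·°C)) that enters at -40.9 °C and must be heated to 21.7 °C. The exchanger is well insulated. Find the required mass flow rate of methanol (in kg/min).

ṁ_c = 16.5 kg/min

Heat released by hot stream: Q = 3.97 × 14.3 × (344 − 298) = 2611.5 kJ/min
Energy balance on cold side (adiabatic exchanger): Q = ṁ_c·Cp_c·(T_c,out − T_c,in)
ṁ_c = 2611.5 / [2.53 × (21.7 − -40.9)] = 16.489 kg/min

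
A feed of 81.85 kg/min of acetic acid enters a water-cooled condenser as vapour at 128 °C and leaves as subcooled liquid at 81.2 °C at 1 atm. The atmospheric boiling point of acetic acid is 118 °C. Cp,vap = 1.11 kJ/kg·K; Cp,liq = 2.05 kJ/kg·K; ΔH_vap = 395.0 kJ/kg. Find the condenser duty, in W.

vapour 128→118 °C: -11.1 kJ/kg
condensation at 118 °C: -395 kJ/kg
liquid 118→81.2 °C: -75.44 kJ/kg
Δh = -11.1 + -395 + -75.44 = -481.54 kJ/kg
Q = ṁ·Δh = 81.85 kg/min × -481.54 kJ/kg = -39414 kJ/min
|Q| = 656.9 kW = 656900 W

Q_c = 657000 W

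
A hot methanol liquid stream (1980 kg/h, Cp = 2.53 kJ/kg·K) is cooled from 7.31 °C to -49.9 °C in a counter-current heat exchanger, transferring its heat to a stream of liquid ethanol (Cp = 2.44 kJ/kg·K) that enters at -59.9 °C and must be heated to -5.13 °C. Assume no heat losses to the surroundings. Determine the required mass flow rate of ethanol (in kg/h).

ṁ_c = 2140 kg/h

Heat released by hot stream: Q = 1980 × 2.53 × (7.31 − -49.9) = 286590 kJ/h
Energy balance on cold side (adiabatic exchanger): Q = ṁ_c·Cp_c·(T_c,out − T_c,in)
ṁ_c = 286590 / [2.44 × (-5.13 − -59.9)] = 2144.5 kg/h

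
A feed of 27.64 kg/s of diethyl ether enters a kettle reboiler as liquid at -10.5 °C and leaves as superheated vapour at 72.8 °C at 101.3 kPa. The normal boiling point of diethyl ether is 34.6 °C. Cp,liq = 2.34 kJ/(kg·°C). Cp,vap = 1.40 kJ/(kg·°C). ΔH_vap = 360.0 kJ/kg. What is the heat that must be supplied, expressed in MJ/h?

liquid -10.5→34.6 °C: 105.53 kJ/kg
vaporisation at 34.6 °C: 360 kJ/kg
vapour 34.6→72.8 °C: 53.48 kJ/kg
Δh = 105.53 + 360 + 53.48 = 519.01 kJ/kg
Q = ṁ·Δh = 27.64 kg/s × 519.01 kJ/kg = 14346 kJ/s
|Q| = 14346 kW = 51644 MJ/h

Q = 51600 MJ/h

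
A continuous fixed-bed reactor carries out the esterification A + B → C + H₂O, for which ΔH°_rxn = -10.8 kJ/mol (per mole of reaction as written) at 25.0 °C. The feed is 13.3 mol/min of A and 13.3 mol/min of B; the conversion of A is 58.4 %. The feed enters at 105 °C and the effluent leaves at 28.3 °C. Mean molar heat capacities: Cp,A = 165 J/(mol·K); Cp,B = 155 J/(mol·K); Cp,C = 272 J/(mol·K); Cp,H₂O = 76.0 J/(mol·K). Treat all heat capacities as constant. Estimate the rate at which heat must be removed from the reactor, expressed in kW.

Extent of reaction ξ = 0.584 × 13.3 = 7.7672 mol/min
Reaction term: ξ·ΔH°_rxn = 7.7672 × -10.8 = -83.886 kJ/min
Sensible, feed 105→25 °C: -340.48 kJ/min
Outlet flows (mol/min): A 5.5328, B 5.5328, C 7.7672, H₂O 7.7672
Sensible, products 25→28.3 °C: 14.762 kJ/min
Q = ΔH = -409.6 kJ/min = -6.8267 kW
Heat removed = 6.8267 kW

Q_out = 6.83 kW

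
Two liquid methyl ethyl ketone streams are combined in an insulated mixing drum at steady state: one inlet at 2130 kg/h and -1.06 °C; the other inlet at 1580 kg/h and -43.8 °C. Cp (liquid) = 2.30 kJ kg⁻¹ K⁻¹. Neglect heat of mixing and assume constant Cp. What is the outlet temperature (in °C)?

No heat crosses the boundary, so H_out = H_in.
Σ ṁᵢCp,ᵢTᵢ = 2130×2.30×-1.06 + 1580×2.30×-43.8 = -164360
Σ ṁᵢCp,ᵢ = 2130×2.30 + 1580×2.30 = 8533
T_out = -164360 / 8533 = -19.262 °C

T_out = -19.3 °C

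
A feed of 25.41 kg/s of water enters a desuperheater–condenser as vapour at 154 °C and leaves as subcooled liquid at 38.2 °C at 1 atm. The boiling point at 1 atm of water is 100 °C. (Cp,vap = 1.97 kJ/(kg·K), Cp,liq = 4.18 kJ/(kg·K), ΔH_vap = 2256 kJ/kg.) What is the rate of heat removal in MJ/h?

vapour 154→100 °C: -106.38 kJ/kg
condensation at 100 °C: -2256 kJ/kg
liquid 100→38.2 °C: -258.32 kJ/kg
Δh = -106.38 + -2256 + -258.32 = -2620.7 kJ/kg
Q = ṁ·Δh = 25.41 kg/s × -2620.7 kJ/kg = -66592 kJ/s
|Q| = 66592 kW = 239730 MJ/h

Q_c = 240000 MJ/h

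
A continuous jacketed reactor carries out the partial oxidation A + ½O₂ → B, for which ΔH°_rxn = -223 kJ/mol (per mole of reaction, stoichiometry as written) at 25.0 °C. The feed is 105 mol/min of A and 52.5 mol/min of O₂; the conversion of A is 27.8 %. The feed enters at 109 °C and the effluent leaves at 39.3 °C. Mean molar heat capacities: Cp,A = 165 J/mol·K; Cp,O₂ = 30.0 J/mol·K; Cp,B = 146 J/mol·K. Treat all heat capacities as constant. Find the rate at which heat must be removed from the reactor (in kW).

Extent of reaction ξ = 0.278 × 105 = 29.19 mol/min
Reaction term: ξ·ΔH°_rxn = 29.19 × -223 = -6509.4 kJ/min
Sensible, feed 109→25 °C: -1587.6 kJ/min
Outlet flows (mol/min): A 75.81, O₂ 37.905, B 29.19
Sensible, products 25→39.3 °C: 256.08 kJ/min
Q = ΔH = -7840.9 kJ/min = -130.68 kW
Heat removed = 130.68 kW

Q_out = 131 kW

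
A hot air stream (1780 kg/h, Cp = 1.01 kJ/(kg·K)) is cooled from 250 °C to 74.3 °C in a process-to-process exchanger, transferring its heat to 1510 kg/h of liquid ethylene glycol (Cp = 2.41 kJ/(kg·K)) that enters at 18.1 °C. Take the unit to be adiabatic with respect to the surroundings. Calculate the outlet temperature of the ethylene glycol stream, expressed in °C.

Heat released by hot stream: Q = 1780 × 1.01 × (250 − 74.3) = 315870 kJ/h
Energy balance on cold side (adiabatic exchanger): Q = ṁ_c·Cp_c·(T_c,out − T_c,in)
T_c,out = 18.1 + 315870/(1510 × 2.41) = 104.9 °C

T_c,out = 105 °C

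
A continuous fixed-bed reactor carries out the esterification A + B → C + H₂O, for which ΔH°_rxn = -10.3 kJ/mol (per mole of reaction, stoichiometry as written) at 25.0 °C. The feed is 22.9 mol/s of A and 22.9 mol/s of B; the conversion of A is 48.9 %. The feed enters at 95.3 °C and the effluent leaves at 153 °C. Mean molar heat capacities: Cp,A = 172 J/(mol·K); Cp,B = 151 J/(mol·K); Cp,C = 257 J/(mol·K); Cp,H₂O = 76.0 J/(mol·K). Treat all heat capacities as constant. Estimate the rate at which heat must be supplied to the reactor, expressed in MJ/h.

Extent of reaction ξ = 0.489 × 22.9 = 11.198 mol/s
Reaction term: ξ·ΔH°_rxn = 11.198 × -10.3 = -115.34 kJ/s
Sensible, feed 95.3→25 °C: -519.99 kJ/s
Outlet flows (mol/s): A 11.702, B 11.702, C 11.198, H₂O 11.198
Sensible, products 25→153 °C: 961.11 kJ/s
Q = ΔH = 325.78 kJ/s = 325.78 kW
Heat supplied = 1172.8 MJ/h

Q_in = 1170 MJ/h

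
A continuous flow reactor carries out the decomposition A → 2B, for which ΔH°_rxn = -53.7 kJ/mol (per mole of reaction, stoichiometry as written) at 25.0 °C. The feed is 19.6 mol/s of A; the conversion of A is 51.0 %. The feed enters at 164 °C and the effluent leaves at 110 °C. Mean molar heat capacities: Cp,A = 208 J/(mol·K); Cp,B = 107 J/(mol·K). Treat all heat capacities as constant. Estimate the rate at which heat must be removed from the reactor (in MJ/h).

Q_out = 2710 MJ/h

Extent of reaction ξ = 0.510 × 19.6 = 9.996 mol/s
Reaction term: ξ·ΔH°_rxn = 9.996 × -53.7 = -536.79 kJ/s
Sensible, feed 164→25 °C: -566.68 kJ/s
Outlet flows (mol/s): A 9.604, B 19.992
Sensible, products 25→110 °C: 351.63 kJ/s
Q = ΔH = -751.83 kJ/s = -751.83 kW
Heat removed = 2706.6 MJ/h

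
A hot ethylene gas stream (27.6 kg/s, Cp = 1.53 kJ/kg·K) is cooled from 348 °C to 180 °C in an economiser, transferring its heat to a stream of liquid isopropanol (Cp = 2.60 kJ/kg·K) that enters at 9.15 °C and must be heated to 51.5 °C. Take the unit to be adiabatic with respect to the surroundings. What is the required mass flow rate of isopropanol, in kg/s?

Heat released by hot stream: Q = 27.6 × 1.53 × (348 − 180) = 7094.3 kJ/s
Energy balance on cold side (adiabatic exchanger): Q = ṁ_c·Cp_c·(T_c,out − T_c,in)
ṁ_c = 7094.3 / [2.60 × (51.5 − 9.15)] = 64.429 kg/s

ṁ_c = 64.4 kg/s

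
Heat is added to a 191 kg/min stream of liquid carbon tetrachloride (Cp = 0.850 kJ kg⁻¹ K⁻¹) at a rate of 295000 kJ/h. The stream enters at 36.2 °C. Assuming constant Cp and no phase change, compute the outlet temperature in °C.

Q = 295000 kJ/h = 4916.7 kJ/min
ΔT = Q/(ṁ·Cp) = 4916.7/(191×0.850) = 30.284 K
T_out = 36.2 + 30.284 = 66.484 °C

T_out = 66.5 °C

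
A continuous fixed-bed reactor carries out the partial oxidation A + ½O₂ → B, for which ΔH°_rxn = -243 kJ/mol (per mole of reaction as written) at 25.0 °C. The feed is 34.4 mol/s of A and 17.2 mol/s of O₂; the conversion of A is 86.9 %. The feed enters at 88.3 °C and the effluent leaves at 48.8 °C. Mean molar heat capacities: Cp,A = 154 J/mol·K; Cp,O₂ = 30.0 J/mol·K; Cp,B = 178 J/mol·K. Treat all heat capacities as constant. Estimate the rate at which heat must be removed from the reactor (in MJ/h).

Q_out = 27000 MJ/h

Extent of reaction ξ = 0.869 × 34.4 = 29.894 mol/s
Reaction term: ξ·ΔH°_rxn = 29.894 × -243 = -7264.1 kJ/s
Sensible, feed 88.3→25 °C: -368 kJ/s
Outlet flows (mol/s): A 4.5064, O₂ 2.2532, B 29.894
Sensible, products 25→48.8 °C: 144.77 kJ/s
Q = ΔH = -7487.4 kJ/s = -7487.4 kW
Heat removed = 26955 MJ/h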